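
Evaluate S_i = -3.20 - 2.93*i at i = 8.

S_8 = -3.2 + -2.93*8 = -3.2 + -23.44 = -26.64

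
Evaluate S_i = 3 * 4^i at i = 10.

S_10 = 3 * 4^10 = 3 * 1048576 = 3145728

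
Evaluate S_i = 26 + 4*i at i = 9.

S_9 = 26 + 4*9 = 26 + 36 = 62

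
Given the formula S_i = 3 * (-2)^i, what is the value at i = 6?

S_6 = 3 * (-2)^6 = 3 * 64 = 192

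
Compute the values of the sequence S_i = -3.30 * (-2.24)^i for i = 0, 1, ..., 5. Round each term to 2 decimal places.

This is a geometric sequence.
i=0: S_0 = -3.3 * (-2.24)^0 = -3.3
i=1: S_1 = -3.3 * (-2.24)^1 ≈ 7.39
i=2: S_2 = -3.3 * (-2.24)^2 ≈ -16.56
i=3: S_3 = -3.3 * (-2.24)^3 ≈ 37.09
i=4: S_4 = -3.3 * (-2.24)^4 ≈ -83.08
i=5: S_5 = -3.3 * (-2.24)^5 ≈ 186.1
The first 6 terms are: [-3.3, 7.39, -16.56, 37.09, -83.08, 186.1]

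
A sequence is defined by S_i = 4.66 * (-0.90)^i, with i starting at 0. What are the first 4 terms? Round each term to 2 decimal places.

This is a geometric sequence.
i=0: S_0 = 4.66 * (-0.9)^0 = 4.66
i=1: S_1 = 4.66 * (-0.9)^1 ≈ -4.19
i=2: S_2 = 4.66 * (-0.9)^2 ≈ 3.77
i=3: S_3 = 4.66 * (-0.9)^3 ≈ -3.4
The first 4 terms are: [4.66, -4.19, 3.77, -3.4]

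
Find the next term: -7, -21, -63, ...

Ratios: -21 / -7 = 3.0
This is a geometric sequence with common ratio r = 3.
Next term = -63 * 3 = -189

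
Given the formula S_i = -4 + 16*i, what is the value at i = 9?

S_9 = -4 + 16*9 = -4 + 144 = 140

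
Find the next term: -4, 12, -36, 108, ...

Ratios: 12 / -4 = -3.0
This is a geometric sequence with common ratio r = -3.
Next term = 108 * -3 = -324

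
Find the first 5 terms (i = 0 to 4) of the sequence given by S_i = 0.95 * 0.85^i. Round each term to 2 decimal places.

This is a geometric sequence.
i=0: S_0 = 0.95 * 0.85^0 = 0.95
i=1: S_1 = 0.95 * 0.85^1 ≈ 0.81
i=2: S_2 = 0.95 * 0.85^2 ≈ 0.69
i=3: S_3 = 0.95 * 0.85^3 ≈ 0.58
i=4: S_4 = 0.95 * 0.85^4 ≈ 0.5
The first 5 terms are: [0.95, 0.81, 0.69, 0.58, 0.5]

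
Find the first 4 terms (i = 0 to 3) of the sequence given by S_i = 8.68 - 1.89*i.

This is an arithmetic sequence.
i=0: S_0 = 8.68 + -1.89*0 = 8.68
i=1: S_1 = 8.68 + -1.89*1 = 6.79
i=2: S_2 = 8.68 + -1.89*2 = 4.9
i=3: S_3 = 8.68 + -1.89*3 = 3.01
The first 4 terms are: [8.68, 6.79, 4.9, 3.01]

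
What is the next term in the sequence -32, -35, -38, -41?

Differences: -35 - -32 = -3
This is an arithmetic sequence with common difference d = -3.
Next term = -41 + -3 = -44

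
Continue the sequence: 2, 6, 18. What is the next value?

Ratios: 6 / 2 = 3.0
This is a geometric sequence with common ratio r = 3.
Next term = 18 * 3 = 54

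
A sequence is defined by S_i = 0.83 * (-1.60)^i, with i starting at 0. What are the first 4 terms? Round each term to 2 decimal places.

This is a geometric sequence.
i=0: S_0 = 0.83 * (-1.6)^0 = 0.83
i=1: S_1 = 0.83 * (-1.6)^1 ≈ -1.33
i=2: S_2 = 0.83 * (-1.6)^2 ≈ 2.12
i=3: S_3 = 0.83 * (-1.6)^3 ≈ -3.4
The first 4 terms are: [0.83, -1.33, 2.12, -3.4]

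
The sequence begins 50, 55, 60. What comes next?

Differences: 55 - 50 = 5
This is an arithmetic sequence with common difference d = 5.
Next term = 60 + 5 = 65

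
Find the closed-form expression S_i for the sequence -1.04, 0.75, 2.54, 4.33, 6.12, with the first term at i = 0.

Check differences: 0.75 - -1.04 = 1.79
2.54 - 0.75 = 1.79
Common difference d = 1.79.
First term a = -1.04.
Formula: S_i = -1.04 + 1.79*i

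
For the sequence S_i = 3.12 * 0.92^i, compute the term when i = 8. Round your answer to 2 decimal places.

S_8 = 3.12 * 0.92^8 ≈ 3.12 * 0.5132 ≈ 1.6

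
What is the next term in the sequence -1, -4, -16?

Ratios: -4 / -1 = 4.0
This is a geometric sequence with common ratio r = 4.
Next term = -16 * 4 = -64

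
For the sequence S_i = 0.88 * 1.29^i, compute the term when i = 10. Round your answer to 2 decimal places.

S_10 = 0.88 * 1.29^10 ≈ 0.88 * 12.7614 ≈ 11.23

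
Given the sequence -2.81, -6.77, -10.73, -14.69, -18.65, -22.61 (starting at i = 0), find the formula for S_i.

Check differences: -6.77 - -2.81 = -3.96
-10.73 - -6.77 = -3.96
Common difference d = -3.96.
First term a = -2.81.
Formula: S_i = -2.81 - 3.96*i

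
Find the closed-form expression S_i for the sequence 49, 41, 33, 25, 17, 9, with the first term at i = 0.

Check differences: 41 - 49 = -8
33 - 41 = -8
Common difference d = -8.
First term a = 49.
Formula: S_i = 49 - 8*i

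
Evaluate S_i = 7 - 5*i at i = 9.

S_9 = 7 + -5*9 = 7 + -45 = -38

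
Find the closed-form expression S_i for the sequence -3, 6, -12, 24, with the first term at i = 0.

Check ratios: 6 / -3 = -2.0
Common ratio r = -2.
First term a = -3.
Formula: S_i = -3 * (-2)^i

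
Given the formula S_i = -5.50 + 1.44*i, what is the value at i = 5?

S_5 = -5.5 + 1.44*5 = -5.5 + 7.2 = 1.7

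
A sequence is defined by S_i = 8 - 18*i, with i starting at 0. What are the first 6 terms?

This is an arithmetic sequence.
i=0: S_0 = 8 + -18*0 = 8
i=1: S_1 = 8 + -18*1 = -10
i=2: S_2 = 8 + -18*2 = -28
i=3: S_3 = 8 + -18*3 = -46
i=4: S_4 = 8 + -18*4 = -64
i=5: S_5 = 8 + -18*5 = -82
The first 6 terms are: [8, -10, -28, -46, -64, -82]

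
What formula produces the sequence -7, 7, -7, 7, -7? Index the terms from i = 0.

Check ratios: 7 / -7 = -1.0
Common ratio r = -1.
First term a = -7.
Formula: S_i = -7 * (-1)^i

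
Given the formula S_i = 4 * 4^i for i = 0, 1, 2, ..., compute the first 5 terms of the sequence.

This is a geometric sequence.
i=0: S_0 = 4 * 4^0 = 4
i=1: S_1 = 4 * 4^1 = 16
i=2: S_2 = 4 * 4^2 = 64
i=3: S_3 = 4 * 4^3 = 256
i=4: S_4 = 4 * 4^4 = 1024
The first 5 terms are: [4, 16, 64, 256, 1024]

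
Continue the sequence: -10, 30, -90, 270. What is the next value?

Ratios: 30 / -10 = -3.0
This is a geometric sequence with common ratio r = -3.
Next term = 270 * -3 = -810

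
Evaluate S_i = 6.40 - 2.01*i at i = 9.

S_9 = 6.4 + -2.01*9 = 6.4 + -18.09 = -11.69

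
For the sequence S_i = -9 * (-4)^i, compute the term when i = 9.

S_9 = -9 * (-4)^9 = -9 * -262144 = 2359296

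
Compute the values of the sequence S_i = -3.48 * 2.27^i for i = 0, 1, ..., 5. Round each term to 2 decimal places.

This is a geometric sequence.
i=0: S_0 = -3.48 * 2.27^0 = -3.48
i=1: S_1 = -3.48 * 2.27^1 ≈ -7.9
i=2: S_2 = -3.48 * 2.27^2 ≈ -17.93
i=3: S_3 = -3.48 * 2.27^3 ≈ -40.71
i=4: S_4 = -3.48 * 2.27^4 ≈ -92.4
i=5: S_5 = -3.48 * 2.27^5 ≈ -209.75
The first 6 terms are: [-3.48, -7.9, -17.93, -40.71, -92.4, -209.75]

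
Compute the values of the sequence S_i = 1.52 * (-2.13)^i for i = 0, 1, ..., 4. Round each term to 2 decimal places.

This is a geometric sequence.
i=0: S_0 = 1.52 * (-2.13)^0 = 1.52
i=1: S_1 = 1.52 * (-2.13)^1 ≈ -3.24
i=2: S_2 = 1.52 * (-2.13)^2 ≈ 6.9
i=3: S_3 = 1.52 * (-2.13)^3 ≈ -14.69
i=4: S_4 = 1.52 * (-2.13)^4 ≈ 31.29
The first 5 terms are: [1.52, -3.24, 6.9, -14.69, 31.29]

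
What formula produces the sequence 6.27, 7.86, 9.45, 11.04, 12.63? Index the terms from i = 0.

Check differences: 7.86 - 6.27 = 1.59
9.45 - 7.86 = 1.59
Common difference d = 1.59.
First term a = 6.27.
Formula: S_i = 6.27 + 1.59*i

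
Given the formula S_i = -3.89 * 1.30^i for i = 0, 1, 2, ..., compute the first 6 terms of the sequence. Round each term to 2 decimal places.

This is a geometric sequence.
i=0: S_0 = -3.89 * 1.3^0 = -3.89
i=1: S_1 = -3.89 * 1.3^1 ≈ -5.06
i=2: S_2 = -3.89 * 1.3^2 ≈ -6.57
i=3: S_3 = -3.89 * 1.3^3 ≈ -8.55
i=4: S_4 = -3.89 * 1.3^4 ≈ -11.11
i=5: S_5 = -3.89 * 1.3^5 ≈ -14.44
The first 6 terms are: [-3.89, -5.06, -6.57, -8.55, -11.11, -14.44]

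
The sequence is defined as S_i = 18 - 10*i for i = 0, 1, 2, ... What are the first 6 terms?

This is an arithmetic sequence.
i=0: S_0 = 18 + -10*0 = 18
i=1: S_1 = 18 + -10*1 = 8
i=2: S_2 = 18 + -10*2 = -2
i=3: S_3 = 18 + -10*3 = -12
i=4: S_4 = 18 + -10*4 = -22
i=5: S_5 = 18 + -10*5 = -32
The first 6 terms are: [18, 8, -2, -12, -22, -32]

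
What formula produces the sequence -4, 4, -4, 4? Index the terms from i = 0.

Check ratios: 4 / -4 = -1.0
Common ratio r = -1.
First term a = -4.
Formula: S_i = -4 * (-1)^i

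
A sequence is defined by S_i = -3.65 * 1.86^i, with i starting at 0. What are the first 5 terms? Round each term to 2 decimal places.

This is a geometric sequence.
i=0: S_0 = -3.65 * 1.86^0 = -3.65
i=1: S_1 = -3.65 * 1.86^1 ≈ -6.79
i=2: S_2 = -3.65 * 1.86^2 ≈ -12.63
i=3: S_3 = -3.65 * 1.86^3 ≈ -23.49
i=4: S_4 = -3.65 * 1.86^4 ≈ -43.69
The first 5 terms are: [-3.65, -6.79, -12.63, -23.49, -43.69]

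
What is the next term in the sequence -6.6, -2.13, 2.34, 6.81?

Differences: -2.13 - -6.6 = 4.47
This is an arithmetic sequence with common difference d = 4.47.
Next term = 6.81 + 4.47 = 11.28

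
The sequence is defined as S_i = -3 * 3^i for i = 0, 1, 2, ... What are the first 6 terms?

This is a geometric sequence.
i=0: S_0 = -3 * 3^0 = -3
i=1: S_1 = -3 * 3^1 = -9
i=2: S_2 = -3 * 3^2 = -27
i=3: S_3 = -3 * 3^3 = -81
i=4: S_4 = -3 * 3^4 = -243
i=5: S_5 = -3 * 3^5 = -729
The first 6 terms are: [-3, -9, -27, -81, -243, -729]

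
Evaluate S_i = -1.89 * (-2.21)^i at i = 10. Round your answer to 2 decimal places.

S_10 = -1.89 * (-2.21)^10 ≈ -1.89 * 2779.2188 ≈ -5252.72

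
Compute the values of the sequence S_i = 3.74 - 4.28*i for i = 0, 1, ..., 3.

This is an arithmetic sequence.
i=0: S_0 = 3.74 + -4.28*0 = 3.74
i=1: S_1 = 3.74 + -4.28*1 = -0.54
i=2: S_2 = 3.74 + -4.28*2 = -4.82
i=3: S_3 = 3.74 + -4.28*3 = -9.1
The first 4 terms are: [3.74, -0.54, -4.82, -9.1]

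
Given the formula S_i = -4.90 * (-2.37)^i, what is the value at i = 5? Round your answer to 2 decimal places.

S_5 = -4.9 * (-2.37)^5 ≈ -4.9 * -74.7725 ≈ 366.39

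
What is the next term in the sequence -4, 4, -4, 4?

Ratios: 4 / -4 = -1.0
This is a geometric sequence with common ratio r = -1.
Next term = 4 * -1 = -4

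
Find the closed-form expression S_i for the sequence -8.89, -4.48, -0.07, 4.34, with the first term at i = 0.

Check differences: -4.48 - -8.89 = 4.41
-0.07 - -4.48 = 4.41
Common difference d = 4.41.
First term a = -8.89.
Formula: S_i = -8.89 + 4.41*i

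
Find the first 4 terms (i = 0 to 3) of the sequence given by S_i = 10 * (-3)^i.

This is a geometric sequence.
i=0: S_0 = 10 * (-3)^0 = 10
i=1: S_1 = 10 * (-3)^1 = -30
i=2: S_2 = 10 * (-3)^2 = 90
i=3: S_3 = 10 * (-3)^3 = -270
The first 4 terms are: [10, -30, 90, -270]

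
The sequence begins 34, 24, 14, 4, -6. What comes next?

Differences: 24 - 34 = -10
This is an arithmetic sequence with common difference d = -10.
Next term = -6 + -10 = -16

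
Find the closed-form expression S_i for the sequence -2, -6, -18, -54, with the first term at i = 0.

Check ratios: -6 / -2 = 3.0
Common ratio r = 3.
First term a = -2.
Formula: S_i = -2 * 3^i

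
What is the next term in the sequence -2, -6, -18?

Ratios: -6 / -2 = 3.0
This is a geometric sequence with common ratio r = 3.
Next term = -18 * 3 = -54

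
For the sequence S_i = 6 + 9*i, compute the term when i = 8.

S_8 = 6 + 9*8 = 6 + 72 = 78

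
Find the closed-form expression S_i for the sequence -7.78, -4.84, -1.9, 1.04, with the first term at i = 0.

Check differences: -4.84 - -7.78 = 2.94
-1.9 - -4.84 = 2.94
Common difference d = 2.94.
First term a = -7.78.
Formula: S_i = -7.78 + 2.94*i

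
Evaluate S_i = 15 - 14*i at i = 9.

S_9 = 15 + -14*9 = 15 + -126 = -111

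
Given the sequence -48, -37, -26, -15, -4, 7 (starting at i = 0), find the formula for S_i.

Check differences: -37 - -48 = 11
-26 - -37 = 11
Common difference d = 11.
First term a = -48.
Formula: S_i = -48 + 11*i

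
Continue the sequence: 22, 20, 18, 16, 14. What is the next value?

Differences: 20 - 22 = -2
This is an arithmetic sequence with common difference d = -2.
Next term = 14 + -2 = 12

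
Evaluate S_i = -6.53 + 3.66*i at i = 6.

S_6 = -6.53 + 3.66*6 = -6.53 + 21.96 = 15.43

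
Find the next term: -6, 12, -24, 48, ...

Ratios: 12 / -6 = -2.0
This is a geometric sequence with common ratio r = -2.
Next term = 48 * -2 = -96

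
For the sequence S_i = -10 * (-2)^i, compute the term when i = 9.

S_9 = -10 * (-2)^9 = -10 * -512 = 5120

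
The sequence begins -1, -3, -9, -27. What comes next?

Ratios: -3 / -1 = 3.0
This is a geometric sequence with common ratio r = 3.
Next term = -27 * 3 = -81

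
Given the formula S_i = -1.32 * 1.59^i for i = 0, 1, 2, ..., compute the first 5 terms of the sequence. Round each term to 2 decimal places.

This is a geometric sequence.
i=0: S_0 = -1.32 * 1.59^0 = -1.32
i=1: S_1 = -1.32 * 1.59^1 ≈ -2.1
i=2: S_2 = -1.32 * 1.59^2 ≈ -3.34
i=3: S_3 = -1.32 * 1.59^3 ≈ -5.31
i=4: S_4 = -1.32 * 1.59^4 ≈ -8.44
The first 5 terms are: [-1.32, -2.1, -3.34, -5.31, -8.44]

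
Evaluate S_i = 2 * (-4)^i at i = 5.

S_5 = 2 * (-4)^5 = 2 * -1024 = -2048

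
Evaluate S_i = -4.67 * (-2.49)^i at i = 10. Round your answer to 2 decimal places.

S_10 = -4.67 * (-2.49)^10 ≈ -4.67 * 9162.0672 ≈ -42786.85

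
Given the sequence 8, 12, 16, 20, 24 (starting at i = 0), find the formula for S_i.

Check differences: 12 - 8 = 4
16 - 12 = 4
Common difference d = 4.
First term a = 8.
Formula: S_i = 8 + 4*i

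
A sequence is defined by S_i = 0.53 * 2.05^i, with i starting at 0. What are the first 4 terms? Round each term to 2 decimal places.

This is a geometric sequence.
i=0: S_0 = 0.53 * 2.05^0 = 0.53
i=1: S_1 = 0.53 * 2.05^1 ≈ 1.09
i=2: S_2 = 0.53 * 2.05^2 ≈ 2.23
i=3: S_3 = 0.53 * 2.05^3 ≈ 4.57
The first 4 terms are: [0.53, 1.09, 2.23, 4.57]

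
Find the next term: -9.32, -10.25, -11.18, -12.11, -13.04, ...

Differences: -10.25 - -9.32 = -0.93
This is an arithmetic sequence with common difference d = -0.93.
Next term = -13.04 + -0.93 = -13.97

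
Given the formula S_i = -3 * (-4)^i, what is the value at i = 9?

S_9 = -3 * (-4)^9 = -3 * -262144 = 786432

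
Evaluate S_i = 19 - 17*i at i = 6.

S_6 = 19 + -17*6 = 19 + -102 = -83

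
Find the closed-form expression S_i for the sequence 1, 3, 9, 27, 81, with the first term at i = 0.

Check ratios: 3 / 1 = 3.0
Common ratio r = 3.
First term a = 1.
Formula: S_i = 1 * 3^i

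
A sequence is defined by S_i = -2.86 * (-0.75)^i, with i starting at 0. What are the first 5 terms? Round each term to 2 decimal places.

This is a geometric sequence.
i=0: S_0 = -2.86 * (-0.75)^0 = -2.86
i=1: S_1 = -2.86 * (-0.75)^1 ≈ 2.15
i=2: S_2 = -2.86 * (-0.75)^2 ≈ -1.61
i=3: S_3 = -2.86 * (-0.75)^3 ≈ 1.21
i=4: S_4 = -2.86 * (-0.75)^4 ≈ -0.9
The first 5 terms are: [-2.86, 2.15, -1.61, 1.21, -0.9]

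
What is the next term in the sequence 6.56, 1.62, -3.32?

Differences: 1.62 - 6.56 = -4.94
This is an arithmetic sequence with common difference d = -4.94.
Next term = -3.32 + -4.94 = -8.26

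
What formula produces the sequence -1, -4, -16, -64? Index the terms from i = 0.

Check ratios: -4 / -1 = 4.0
Common ratio r = 4.
First term a = -1.
Formula: S_i = -1 * 4^i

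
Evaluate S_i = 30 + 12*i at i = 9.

S_9 = 30 + 12*9 = 30 + 108 = 138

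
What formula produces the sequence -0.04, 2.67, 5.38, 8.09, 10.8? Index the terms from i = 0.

Check differences: 2.67 - -0.04 = 2.71
5.38 - 2.67 = 2.71
Common difference d = 2.71.
First term a = -0.04.
Formula: S_i = -0.04 + 2.71*i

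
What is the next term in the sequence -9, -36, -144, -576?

Ratios: -36 / -9 = 4.0
This is a geometric sequence with common ratio r = 4.
Next term = -576 * 4 = -2304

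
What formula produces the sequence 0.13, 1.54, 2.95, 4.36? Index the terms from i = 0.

Check differences: 1.54 - 0.13 = 1.41
2.95 - 1.54 = 1.41
Common difference d = 1.41.
First term a = 0.13.
Formula: S_i = 0.13 + 1.41*i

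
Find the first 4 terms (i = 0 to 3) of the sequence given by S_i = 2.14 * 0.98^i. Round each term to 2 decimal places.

This is a geometric sequence.
i=0: S_0 = 2.14 * 0.98^0 = 2.14
i=1: S_1 = 2.14 * 0.98^1 ≈ 2.1
i=2: S_2 = 2.14 * 0.98^2 ≈ 2.06
i=3: S_3 = 2.14 * 0.98^3 ≈ 2.01
The first 4 terms are: [2.14, 2.1, 2.06, 2.01]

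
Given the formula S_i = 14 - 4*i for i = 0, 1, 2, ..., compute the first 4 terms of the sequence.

This is an arithmetic sequence.
i=0: S_0 = 14 + -4*0 = 14
i=1: S_1 = 14 + -4*1 = 10
i=2: S_2 = 14 + -4*2 = 6
i=3: S_3 = 14 + -4*3 = 2
The first 4 terms are: [14, 10, 6, 2]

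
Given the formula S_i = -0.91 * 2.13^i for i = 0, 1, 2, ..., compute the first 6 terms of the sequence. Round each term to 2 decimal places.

This is a geometric sequence.
i=0: S_0 = -0.91 * 2.13^0 = -0.91
i=1: S_1 = -0.91 * 2.13^1 ≈ -1.94
i=2: S_2 = -0.91 * 2.13^2 ≈ -4.13
i=3: S_3 = -0.91 * 2.13^3 ≈ -8.79
i=4: S_4 = -0.91 * 2.13^4 ≈ -18.73
i=5: S_5 = -0.91 * 2.13^5 ≈ -39.9
The first 6 terms are: [-0.91, -1.94, -4.13, -8.79, -18.73, -39.9]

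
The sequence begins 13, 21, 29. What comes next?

Differences: 21 - 13 = 8
This is an arithmetic sequence with common difference d = 8.
Next term = 29 + 8 = 37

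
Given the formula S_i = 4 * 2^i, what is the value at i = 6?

S_6 = 4 * 2^6 = 4 * 64 = 256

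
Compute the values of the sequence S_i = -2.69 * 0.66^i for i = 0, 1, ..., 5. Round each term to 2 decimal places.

This is a geometric sequence.
i=0: S_0 = -2.69 * 0.66^0 = -2.69
i=1: S_1 = -2.69 * 0.66^1 ≈ -1.78
i=2: S_2 = -2.69 * 0.66^2 ≈ -1.17
i=3: S_3 = -2.69 * 0.66^3 ≈ -0.77
i=4: S_4 = -2.69 * 0.66^4 ≈ -0.51
i=5: S_5 = -2.69 * 0.66^5 ≈ -0.34
The first 6 terms are: [-2.69, -1.78, -1.17, -0.77, -0.51, -0.34]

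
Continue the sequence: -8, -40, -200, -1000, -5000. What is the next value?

Ratios: -40 / -8 = 5.0
This is a geometric sequence with common ratio r = 5.
Next term = -5000 * 5 = -25000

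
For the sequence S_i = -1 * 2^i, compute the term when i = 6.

S_6 = -1 * 2^6 = -1 * 64 = -64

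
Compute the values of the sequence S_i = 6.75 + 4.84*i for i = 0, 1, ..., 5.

This is an arithmetic sequence.
i=0: S_0 = 6.75 + 4.84*0 = 6.75
i=1: S_1 = 6.75 + 4.84*1 = 11.59
i=2: S_2 = 6.75 + 4.84*2 = 16.43
i=3: S_3 = 6.75 + 4.84*3 = 21.27
i=4: S_4 = 6.75 + 4.84*4 = 26.11
i=5: S_5 = 6.75 + 4.84*5 = 30.95
The first 6 terms are: [6.75, 11.59, 16.43, 21.27, 26.11, 30.95]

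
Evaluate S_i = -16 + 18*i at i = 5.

S_5 = -16 + 18*5 = -16 + 90 = 74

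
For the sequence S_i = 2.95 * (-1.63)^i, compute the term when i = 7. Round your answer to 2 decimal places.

S_7 = 2.95 * (-1.63)^7 ≈ 2.95 * -30.5713 ≈ -90.19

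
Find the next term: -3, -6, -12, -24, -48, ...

Ratios: -6 / -3 = 2.0
This is a geometric sequence with common ratio r = 2.
Next term = -48 * 2 = -96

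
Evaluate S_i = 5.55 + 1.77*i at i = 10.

S_10 = 5.55 + 1.77*10 = 5.55 + 17.7 = 23.25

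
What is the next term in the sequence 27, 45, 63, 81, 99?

Differences: 45 - 27 = 18
This is an arithmetic sequence with common difference d = 18.
Next term = 99 + 18 = 117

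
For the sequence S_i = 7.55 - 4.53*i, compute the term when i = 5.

S_5 = 7.55 + -4.53*5 = 7.55 + -22.65 = -15.1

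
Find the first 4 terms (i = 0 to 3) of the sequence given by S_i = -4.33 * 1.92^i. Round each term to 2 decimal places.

This is a geometric sequence.
i=0: S_0 = -4.33 * 1.92^0 = -4.33
i=1: S_1 = -4.33 * 1.92^1 ≈ -8.31
i=2: S_2 = -4.33 * 1.92^2 ≈ -15.96
i=3: S_3 = -4.33 * 1.92^3 ≈ -30.65
The first 4 terms are: [-4.33, -8.31, -15.96, -30.65]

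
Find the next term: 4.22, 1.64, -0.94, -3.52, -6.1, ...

Differences: 1.64 - 4.22 = -2.58
This is an arithmetic sequence with common difference d = -2.58.
Next term = -6.1 + -2.58 = -8.68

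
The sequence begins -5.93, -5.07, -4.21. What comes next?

Differences: -5.07 - -5.93 = 0.86
This is an arithmetic sequence with common difference d = 0.86.
Next term = -4.21 + 0.86 = -3.35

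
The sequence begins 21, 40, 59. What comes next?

Differences: 40 - 21 = 19
This is an arithmetic sequence with common difference d = 19.
Next term = 59 + 19 = 78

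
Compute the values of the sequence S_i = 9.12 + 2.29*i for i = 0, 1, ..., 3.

This is an arithmetic sequence.
i=0: S_0 = 9.12 + 2.29*0 = 9.12
i=1: S_1 = 9.12 + 2.29*1 = 11.41
i=2: S_2 = 9.12 + 2.29*2 = 13.7
i=3: S_3 = 9.12 + 2.29*3 = 15.99
The first 4 terms are: [9.12, 11.41, 13.7, 15.99]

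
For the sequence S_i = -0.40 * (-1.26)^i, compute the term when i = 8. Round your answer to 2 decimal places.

S_8 = -0.4 * (-1.26)^8 ≈ -0.4 * 6.3528 ≈ -2.54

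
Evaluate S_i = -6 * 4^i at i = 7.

S_7 = -6 * 4^7 = -6 * 16384 = -98304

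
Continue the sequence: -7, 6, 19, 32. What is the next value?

Differences: 6 - -7 = 13
This is an arithmetic sequence with common difference d = 13.
Next term = 32 + 13 = 45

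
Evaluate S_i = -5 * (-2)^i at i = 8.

S_8 = -5 * (-2)^8 = -5 * 256 = -1280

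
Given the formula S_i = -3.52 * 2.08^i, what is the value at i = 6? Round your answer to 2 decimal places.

S_6 = -3.52 * 2.08^6 ≈ -3.52 * 80.9804 ≈ -285.05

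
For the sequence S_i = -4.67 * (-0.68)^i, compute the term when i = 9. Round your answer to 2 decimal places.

S_9 = -4.67 * (-0.68)^9 ≈ -4.67 * -0.0311 ≈ 0.15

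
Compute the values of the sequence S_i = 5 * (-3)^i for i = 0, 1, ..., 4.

This is a geometric sequence.
i=0: S_0 = 5 * (-3)^0 = 5
i=1: S_1 = 5 * (-3)^1 = -15
i=2: S_2 = 5 * (-3)^2 = 45
i=3: S_3 = 5 * (-3)^3 = -135
i=4: S_4 = 5 * (-3)^4 = 405
The first 5 terms are: [5, -15, 45, -135, 405]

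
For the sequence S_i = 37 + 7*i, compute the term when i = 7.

S_7 = 37 + 7*7 = 37 + 49 = 86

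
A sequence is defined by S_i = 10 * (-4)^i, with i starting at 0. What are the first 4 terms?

This is a geometric sequence.
i=0: S_0 = 10 * (-4)^0 = 10
i=1: S_1 = 10 * (-4)^1 = -40
i=2: S_2 = 10 * (-4)^2 = 160
i=3: S_3 = 10 * (-4)^3 = -640
The first 4 terms are: [10, -40, 160, -640]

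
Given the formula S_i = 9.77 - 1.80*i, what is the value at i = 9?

S_9 = 9.77 + -1.8*9 = 9.77 + -16.2 = -6.43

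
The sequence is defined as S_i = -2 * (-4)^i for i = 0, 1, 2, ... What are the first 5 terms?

This is a geometric sequence.
i=0: S_0 = -2 * (-4)^0 = -2
i=1: S_1 = -2 * (-4)^1 = 8
i=2: S_2 = -2 * (-4)^2 = -32
i=3: S_3 = -2 * (-4)^3 = 128
i=4: S_4 = -2 * (-4)^4 = -512
The first 5 terms are: [-2, 8, -32, 128, -512]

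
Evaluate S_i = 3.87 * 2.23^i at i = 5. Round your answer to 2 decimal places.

S_5 = 3.87 * 2.23^5 ≈ 3.87 * 55.1473 ≈ 213.42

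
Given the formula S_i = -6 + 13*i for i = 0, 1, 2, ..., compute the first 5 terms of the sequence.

This is an arithmetic sequence.
i=0: S_0 = -6 + 13*0 = -6
i=1: S_1 = -6 + 13*1 = 7
i=2: S_2 = -6 + 13*2 = 20
i=3: S_3 = -6 + 13*3 = 33
i=4: S_4 = -6 + 13*4 = 46
The first 5 terms are: [-6, 7, 20, 33, 46]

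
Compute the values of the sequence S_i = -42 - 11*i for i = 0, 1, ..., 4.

This is an arithmetic sequence.
i=0: S_0 = -42 + -11*0 = -42
i=1: S_1 = -42 + -11*1 = -53
i=2: S_2 = -42 + -11*2 = -64
i=3: S_3 = -42 + -11*3 = -75
i=4: S_4 = -42 + -11*4 = -86
The first 5 terms are: [-42, -53, -64, -75, -86]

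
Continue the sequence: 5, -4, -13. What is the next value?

Differences: -4 - 5 = -9
This is an arithmetic sequence with common difference d = -9.
Next term = -13 + -9 = -22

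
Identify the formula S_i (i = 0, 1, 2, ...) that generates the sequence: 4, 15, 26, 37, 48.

Check differences: 15 - 4 = 11
26 - 15 = 11
Common difference d = 11.
First term a = 4.
Formula: S_i = 4 + 11*i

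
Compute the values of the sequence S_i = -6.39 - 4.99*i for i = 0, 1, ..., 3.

This is an arithmetic sequence.
i=0: S_0 = -6.39 + -4.99*0 = -6.39
i=1: S_1 = -6.39 + -4.99*1 = -11.38
i=2: S_2 = -6.39 + -4.99*2 = -16.37
i=3: S_3 = -6.39 + -4.99*3 = -21.36
The first 4 terms are: [-6.39, -11.38, -16.37, -21.36]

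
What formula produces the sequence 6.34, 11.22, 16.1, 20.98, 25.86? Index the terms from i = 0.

Check differences: 11.22 - 6.34 = 4.88
16.1 - 11.22 = 4.88
Common difference d = 4.88.
First term a = 6.34.
Formula: S_i = 6.34 + 4.88*i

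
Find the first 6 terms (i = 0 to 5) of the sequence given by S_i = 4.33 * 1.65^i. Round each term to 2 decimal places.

This is a geometric sequence.
i=0: S_0 = 4.33 * 1.65^0 = 4.33
i=1: S_1 = 4.33 * 1.65^1 ≈ 7.14
i=2: S_2 = 4.33 * 1.65^2 ≈ 11.79
i=3: S_3 = 4.33 * 1.65^3 ≈ 19.45
i=4: S_4 = 4.33 * 1.65^4 ≈ 32.09
i=5: S_5 = 4.33 * 1.65^5 ≈ 52.96
The first 6 terms are: [4.33, 7.14, 11.79, 19.45, 32.09, 52.96]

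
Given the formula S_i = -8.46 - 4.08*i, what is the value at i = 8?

S_8 = -8.46 + -4.08*8 = -8.46 + -32.64 = -41.1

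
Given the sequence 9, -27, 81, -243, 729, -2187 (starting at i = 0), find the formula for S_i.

Check ratios: -27 / 9 = -3.0
Common ratio r = -3.
First term a = 9.
Formula: S_i = 9 * (-3)^i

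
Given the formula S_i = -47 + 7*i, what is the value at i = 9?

S_9 = -47 + 7*9 = -47 + 63 = 16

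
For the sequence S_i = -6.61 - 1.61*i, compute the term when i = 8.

S_8 = -6.61 + -1.61*8 = -6.61 + -12.88 = -19.49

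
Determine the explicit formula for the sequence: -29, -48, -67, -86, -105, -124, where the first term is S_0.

Check differences: -48 - -29 = -19
-67 - -48 = -19
Common difference d = -19.
First term a = -29.
Formula: S_i = -29 - 19*i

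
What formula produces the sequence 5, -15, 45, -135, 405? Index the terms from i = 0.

Check ratios: -15 / 5 = -3.0
Common ratio r = -3.
First term a = 5.
Formula: S_i = 5 * (-3)^i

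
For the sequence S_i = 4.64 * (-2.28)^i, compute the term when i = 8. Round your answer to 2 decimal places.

S_8 = 4.64 * (-2.28)^8 ≈ 4.64 * 730.2621 ≈ 3388.42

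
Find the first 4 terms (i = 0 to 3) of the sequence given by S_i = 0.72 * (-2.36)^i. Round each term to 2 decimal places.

This is a geometric sequence.
i=0: S_0 = 0.72 * (-2.36)^0 = 0.72
i=1: S_1 = 0.72 * (-2.36)^1 ≈ -1.7
i=2: S_2 = 0.72 * (-2.36)^2 ≈ 4.01
i=3: S_3 = 0.72 * (-2.36)^3 ≈ -9.46
The first 4 terms are: [0.72, -1.7, 4.01, -9.46]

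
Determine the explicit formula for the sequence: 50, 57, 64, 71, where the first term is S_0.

Check differences: 57 - 50 = 7
64 - 57 = 7
Common difference d = 7.
First term a = 50.
Formula: S_i = 50 + 7*i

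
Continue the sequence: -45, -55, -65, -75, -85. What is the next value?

Differences: -55 - -45 = -10
This is an arithmetic sequence with common difference d = -10.
Next term = -85 + -10 = -95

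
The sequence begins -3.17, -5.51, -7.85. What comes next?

Differences: -5.51 - -3.17 = -2.34
This is an arithmetic sequence with common difference d = -2.34.
Next term = -7.85 + -2.34 = -10.19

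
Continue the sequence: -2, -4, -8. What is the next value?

Ratios: -4 / -2 = 2.0
This is a geometric sequence with common ratio r = 2.
Next term = -8 * 2 = -16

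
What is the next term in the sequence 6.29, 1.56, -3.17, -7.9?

Differences: 1.56 - 6.29 = -4.73
This is an arithmetic sequence with common difference d = -4.73.
Next term = -7.9 + -4.73 = -12.63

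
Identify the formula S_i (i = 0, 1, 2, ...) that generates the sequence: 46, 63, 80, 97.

Check differences: 63 - 46 = 17
80 - 63 = 17
Common difference d = 17.
First term a = 46.
Formula: S_i = 46 + 17*i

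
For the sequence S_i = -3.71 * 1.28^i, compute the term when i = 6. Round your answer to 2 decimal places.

S_6 = -3.71 * 1.28^6 ≈ -3.71 * 4.398 ≈ -16.32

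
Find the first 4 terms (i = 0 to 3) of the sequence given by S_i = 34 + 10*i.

This is an arithmetic sequence.
i=0: S_0 = 34 + 10*0 = 34
i=1: S_1 = 34 + 10*1 = 44
i=2: S_2 = 34 + 10*2 = 54
i=3: S_3 = 34 + 10*3 = 64
The first 4 terms are: [34, 44, 54, 64]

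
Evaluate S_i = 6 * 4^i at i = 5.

S_5 = 6 * 4^5 = 6 * 1024 = 6144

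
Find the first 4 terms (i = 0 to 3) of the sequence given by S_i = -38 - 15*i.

This is an arithmetic sequence.
i=0: S_0 = -38 + -15*0 = -38
i=1: S_1 = -38 + -15*1 = -53
i=2: S_2 = -38 + -15*2 = -68
i=3: S_3 = -38 + -15*3 = -83
The first 4 terms are: [-38, -53, -68, -83]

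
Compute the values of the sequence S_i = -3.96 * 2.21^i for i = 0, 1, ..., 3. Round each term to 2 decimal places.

This is a geometric sequence.
i=0: S_0 = -3.96 * 2.21^0 = -3.96
i=1: S_1 = -3.96 * 2.21^1 ≈ -8.75
i=2: S_2 = -3.96 * 2.21^2 ≈ -19.34
i=3: S_3 = -3.96 * 2.21^3 ≈ -42.74
The first 4 terms are: [-3.96, -8.75, -19.34, -42.74]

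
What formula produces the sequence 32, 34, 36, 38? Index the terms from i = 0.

Check differences: 34 - 32 = 2
36 - 34 = 2
Common difference d = 2.
First term a = 32.
Formula: S_i = 32 + 2*i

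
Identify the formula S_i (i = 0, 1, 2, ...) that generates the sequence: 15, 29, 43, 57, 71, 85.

Check differences: 29 - 15 = 14
43 - 29 = 14
Common difference d = 14.
First term a = 15.
Formula: S_i = 15 + 14*i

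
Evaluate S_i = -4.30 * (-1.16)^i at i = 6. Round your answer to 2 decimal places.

S_6 = -4.3 * (-1.16)^6 ≈ -4.3 * 2.4364 ≈ -10.48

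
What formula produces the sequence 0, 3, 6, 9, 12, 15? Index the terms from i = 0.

Check differences: 3 - 0 = 3
6 - 3 = 3
Common difference d = 3.
First term a = 0.
Formula: S_i = 0 + 3*i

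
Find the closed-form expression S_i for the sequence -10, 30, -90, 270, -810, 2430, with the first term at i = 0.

Check ratios: 30 / -10 = -3.0
Common ratio r = -3.
First term a = -10.
Formula: S_i = -10 * (-3)^i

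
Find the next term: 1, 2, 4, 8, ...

Ratios: 2 / 1 = 2.0
This is a geometric sequence with common ratio r = 2.
Next term = 8 * 2 = 16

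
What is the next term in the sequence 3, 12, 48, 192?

Ratios: 12 / 3 = 4.0
This is a geometric sequence with common ratio r = 4.
Next term = 192 * 4 = 768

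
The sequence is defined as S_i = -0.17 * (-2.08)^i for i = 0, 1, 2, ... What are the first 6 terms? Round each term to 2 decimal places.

This is a geometric sequence.
i=0: S_0 = -0.17 * (-2.08)^0 = -0.17
i=1: S_1 = -0.17 * (-2.08)^1 ≈ 0.35
i=2: S_2 = -0.17 * (-2.08)^2 ≈ -0.74
i=3: S_3 = -0.17 * (-2.08)^3 ≈ 1.53
i=4: S_4 = -0.17 * (-2.08)^4 ≈ -3.18
i=5: S_5 = -0.17 * (-2.08)^5 ≈ 6.62
The first 6 terms are: [-0.17, 0.35, -0.74, 1.53, -3.18, 6.62]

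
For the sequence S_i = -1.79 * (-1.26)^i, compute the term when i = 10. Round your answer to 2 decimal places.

S_10 = -1.79 * (-1.26)^10 ≈ -1.79 * 10.0857 ≈ -18.05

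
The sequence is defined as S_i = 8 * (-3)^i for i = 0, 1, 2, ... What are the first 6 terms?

This is a geometric sequence.
i=0: S_0 = 8 * (-3)^0 = 8
i=1: S_1 = 8 * (-3)^1 = -24
i=2: S_2 = 8 * (-3)^2 = 72
i=3: S_3 = 8 * (-3)^3 = -216
i=4: S_4 = 8 * (-3)^4 = 648
i=5: S_5 = 8 * (-3)^5 = -1944
The first 6 terms are: [8, -24, 72, -216, 648, -1944]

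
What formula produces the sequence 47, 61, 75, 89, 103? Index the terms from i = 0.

Check differences: 61 - 47 = 14
75 - 61 = 14
Common difference d = 14.
First term a = 47.
Formula: S_i = 47 + 14*i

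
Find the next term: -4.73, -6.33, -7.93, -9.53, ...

Differences: -6.33 - -4.73 = -1.6
This is an arithmetic sequence with common difference d = -1.6.
Next term = -9.53 + -1.6 = -11.13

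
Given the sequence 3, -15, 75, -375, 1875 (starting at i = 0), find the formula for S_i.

Check ratios: -15 / 3 = -5.0
Common ratio r = -5.
First term a = 3.
Formula: S_i = 3 * (-5)^i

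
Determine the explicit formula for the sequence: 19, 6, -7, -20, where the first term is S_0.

Check differences: 6 - 19 = -13
-7 - 6 = -13
Common difference d = -13.
First term a = 19.
Formula: S_i = 19 - 13*i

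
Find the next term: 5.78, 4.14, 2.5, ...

Differences: 4.14 - 5.78 = -1.64
This is an arithmetic sequence with common difference d = -1.64.
Next term = 2.5 + -1.64 = 0.86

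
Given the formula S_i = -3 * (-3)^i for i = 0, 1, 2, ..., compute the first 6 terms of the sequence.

This is a geometric sequence.
i=0: S_0 = -3 * (-3)^0 = -3
i=1: S_1 = -3 * (-3)^1 = 9
i=2: S_2 = -3 * (-3)^2 = -27
i=3: S_3 = -3 * (-3)^3 = 81
i=4: S_4 = -3 * (-3)^4 = -243
i=5: S_5 = -3 * (-3)^5 = 729
The first 6 terms are: [-3, 9, -27, 81, -243, 729]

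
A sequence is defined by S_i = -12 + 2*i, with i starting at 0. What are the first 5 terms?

This is an arithmetic sequence.
i=0: S_0 = -12 + 2*0 = -12
i=1: S_1 = -12 + 2*1 = -10
i=2: S_2 = -12 + 2*2 = -8
i=3: S_3 = -12 + 2*3 = -6
i=4: S_4 = -12 + 2*4 = -4
The first 5 terms are: [-12, -10, -8, -6, -4]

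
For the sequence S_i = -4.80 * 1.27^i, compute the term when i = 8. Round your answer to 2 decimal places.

S_8 = -4.8 * 1.27^8 ≈ -4.8 * 6.7675 ≈ -32.48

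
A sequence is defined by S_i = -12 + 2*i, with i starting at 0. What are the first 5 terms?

This is an arithmetic sequence.
i=0: S_0 = -12 + 2*0 = -12
i=1: S_1 = -12 + 2*1 = -10
i=2: S_2 = -12 + 2*2 = -8
i=3: S_3 = -12 + 2*3 = -6
i=4: S_4 = -12 + 2*4 = -4
The first 5 terms are: [-12, -10, -8, -6, -4]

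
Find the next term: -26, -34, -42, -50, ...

Differences: -34 - -26 = -8
This is an arithmetic sequence with common difference d = -8.
Next term = -50 + -8 = -58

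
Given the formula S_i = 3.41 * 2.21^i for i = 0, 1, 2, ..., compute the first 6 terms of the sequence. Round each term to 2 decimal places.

This is a geometric sequence.
i=0: S_0 = 3.41 * 2.21^0 = 3.41
i=1: S_1 = 3.41 * 2.21^1 ≈ 7.54
i=2: S_2 = 3.41 * 2.21^2 ≈ 16.65
i=3: S_3 = 3.41 * 2.21^3 ≈ 36.81
i=4: S_4 = 3.41 * 2.21^4 ≈ 81.34
i=5: S_5 = 3.41 * 2.21^5 ≈ 179.77
The first 6 terms are: [3.41, 7.54, 16.65, 36.81, 81.34, 179.77]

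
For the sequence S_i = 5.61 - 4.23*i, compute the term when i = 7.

S_7 = 5.61 + -4.23*7 = 5.61 + -29.61 = -24.0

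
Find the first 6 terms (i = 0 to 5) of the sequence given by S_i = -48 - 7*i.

This is an arithmetic sequence.
i=0: S_0 = -48 + -7*0 = -48
i=1: S_1 = -48 + -7*1 = -55
i=2: S_2 = -48 + -7*2 = -62
i=3: S_3 = -48 + -7*3 = -69
i=4: S_4 = -48 + -7*4 = -76
i=5: S_5 = -48 + -7*5 = -83
The first 6 terms are: [-48, -55, -62, -69, -76, -83]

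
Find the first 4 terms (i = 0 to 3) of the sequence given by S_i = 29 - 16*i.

This is an arithmetic sequence.
i=0: S_0 = 29 + -16*0 = 29
i=1: S_1 = 29 + -16*1 = 13
i=2: S_2 = 29 + -16*2 = -3
i=3: S_3 = 29 + -16*3 = -19
The first 4 terms are: [29, 13, -3, -19]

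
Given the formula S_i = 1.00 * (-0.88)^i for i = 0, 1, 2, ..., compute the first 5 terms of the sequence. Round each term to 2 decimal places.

This is a geometric sequence.
i=0: S_0 = 1.0 * (-0.88)^0 = 1.0
i=1: S_1 = 1.0 * (-0.88)^1 = -0.88
i=2: S_2 = 1.0 * (-0.88)^2 ≈ 0.77
i=3: S_3 = 1.0 * (-0.88)^3 ≈ -0.68
i=4: S_4 = 1.0 * (-0.88)^4 ≈ 0.6
The first 5 terms are: [1.0, -0.88, 0.77, -0.68, 0.6]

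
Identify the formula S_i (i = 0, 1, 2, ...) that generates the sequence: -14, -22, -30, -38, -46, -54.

Check differences: -22 - -14 = -8
-30 - -22 = -8
Common difference d = -8.
First term a = -14.
Formula: S_i = -14 - 8*i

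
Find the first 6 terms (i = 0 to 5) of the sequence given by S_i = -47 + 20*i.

This is an arithmetic sequence.
i=0: S_0 = -47 + 20*0 = -47
i=1: S_1 = -47 + 20*1 = -27
i=2: S_2 = -47 + 20*2 = -7
i=3: S_3 = -47 + 20*3 = 13
i=4: S_4 = -47 + 20*4 = 33
i=5: S_5 = -47 + 20*5 = 53
The first 6 terms are: [-47, -27, -7, 13, 33, 53]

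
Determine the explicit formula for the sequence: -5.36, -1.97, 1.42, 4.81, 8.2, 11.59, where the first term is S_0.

Check differences: -1.97 - -5.36 = 3.39
1.42 - -1.97 = 3.39
Common difference d = 3.39.
First term a = -5.36.
Formula: S_i = -5.36 + 3.39*i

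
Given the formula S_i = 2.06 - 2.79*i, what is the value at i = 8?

S_8 = 2.06 + -2.79*8 = 2.06 + -22.32 = -20.26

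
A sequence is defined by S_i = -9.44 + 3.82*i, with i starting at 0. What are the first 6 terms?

This is an arithmetic sequence.
i=0: S_0 = -9.44 + 3.82*0 = -9.44
i=1: S_1 = -9.44 + 3.82*1 = -5.62
i=2: S_2 = -9.44 + 3.82*2 = -1.8
i=3: S_3 = -9.44 + 3.82*3 = 2.02
i=4: S_4 = -9.44 + 3.82*4 = 5.84
i=5: S_5 = -9.44 + 3.82*5 = 9.66
The first 6 terms are: [-9.44, -5.62, -1.8, 2.02, 5.84, 9.66]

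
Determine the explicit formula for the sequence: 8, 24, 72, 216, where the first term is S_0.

Check ratios: 24 / 8 = 3.0
Common ratio r = 3.
First term a = 8.
Formula: S_i = 8 * 3^i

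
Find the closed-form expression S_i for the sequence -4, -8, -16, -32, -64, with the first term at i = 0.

Check ratios: -8 / -4 = 2.0
Common ratio r = 2.
First term a = -4.
Formula: S_i = -4 * 2^i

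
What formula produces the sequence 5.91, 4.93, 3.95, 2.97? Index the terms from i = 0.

Check differences: 4.93 - 5.91 = -0.98
3.95 - 4.93 = -0.98
Common difference d = -0.98.
First term a = 5.91.
Formula: S_i = 5.91 - 0.98*i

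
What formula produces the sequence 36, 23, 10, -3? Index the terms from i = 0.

Check differences: 23 - 36 = -13
10 - 23 = -13
Common difference d = -13.
First term a = 36.
Formula: S_i = 36 - 13*i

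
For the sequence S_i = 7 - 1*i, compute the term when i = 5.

S_5 = 7 + -1*5 = 7 + -5 = 2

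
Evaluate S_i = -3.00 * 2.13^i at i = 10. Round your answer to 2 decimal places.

S_10 = -3.0 * 2.13^10 ≈ -3.0 * 1922.1888 ≈ -5766.57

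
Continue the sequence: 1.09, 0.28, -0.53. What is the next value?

Differences: 0.28 - 1.09 = -0.81
This is an arithmetic sequence with common difference d = -0.81.
Next term = -0.53 + -0.81 = -1.34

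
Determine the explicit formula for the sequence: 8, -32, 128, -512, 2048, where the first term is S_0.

Check ratios: -32 / 8 = -4.0
Common ratio r = -4.
First term a = 8.
Formula: S_i = 8 * (-4)^i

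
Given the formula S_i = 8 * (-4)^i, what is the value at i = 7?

S_7 = 8 * (-4)^7 = 8 * -16384 = -131072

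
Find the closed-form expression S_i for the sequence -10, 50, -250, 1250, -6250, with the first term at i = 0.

Check ratios: 50 / -10 = -5.0
Common ratio r = -5.
First term a = -10.
Formula: S_i = -10 * (-5)^i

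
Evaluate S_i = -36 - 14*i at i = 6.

S_6 = -36 + -14*6 = -36 + -84 = -120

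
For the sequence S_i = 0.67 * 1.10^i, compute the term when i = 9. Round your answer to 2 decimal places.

S_9 = 0.67 * 1.1^9 ≈ 0.67 * 2.3579 ≈ 1.58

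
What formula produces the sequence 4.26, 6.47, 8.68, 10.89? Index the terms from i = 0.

Check differences: 6.47 - 4.26 = 2.21
8.68 - 6.47 = 2.21
Common difference d = 2.21.
First term a = 4.26.
Formula: S_i = 4.26 + 2.21*i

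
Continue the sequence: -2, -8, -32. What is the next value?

Ratios: -8 / -2 = 4.0
This is a geometric sequence with common ratio r = 4.
Next term = -32 * 4 = -128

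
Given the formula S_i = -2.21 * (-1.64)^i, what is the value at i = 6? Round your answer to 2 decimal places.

S_6 = -2.21 * (-1.64)^6 ≈ -2.21 * 19.4564 ≈ -43.0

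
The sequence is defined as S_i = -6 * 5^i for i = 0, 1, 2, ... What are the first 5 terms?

This is a geometric sequence.
i=0: S_0 = -6 * 5^0 = -6
i=1: S_1 = -6 * 5^1 = -30
i=2: S_2 = -6 * 5^2 = -150
i=3: S_3 = -6 * 5^3 = -750
i=4: S_4 = -6 * 5^4 = -3750
The first 5 terms are: [-6, -30, -150, -750, -3750]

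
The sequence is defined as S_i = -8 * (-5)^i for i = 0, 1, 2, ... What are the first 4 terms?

This is a geometric sequence.
i=0: S_0 = -8 * (-5)^0 = -8
i=1: S_1 = -8 * (-5)^1 = 40
i=2: S_2 = -8 * (-5)^2 = -200
i=3: S_3 = -8 * (-5)^3 = 1000
The first 4 terms are: [-8, 40, -200, 1000]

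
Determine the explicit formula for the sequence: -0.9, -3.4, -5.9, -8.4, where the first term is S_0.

Check differences: -3.4 - -0.9 = -2.5
-5.9 - -3.4 = -2.5
Common difference d = -2.5.
First term a = -0.9.
Formula: S_i = -0.90 - 2.50*i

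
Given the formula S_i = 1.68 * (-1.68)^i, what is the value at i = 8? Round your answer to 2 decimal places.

S_8 = 1.68 * (-1.68)^8 ≈ 1.68 * 63.4562 ≈ 106.61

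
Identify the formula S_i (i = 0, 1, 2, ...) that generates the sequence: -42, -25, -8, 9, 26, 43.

Check differences: -25 - -42 = 17
-8 - -25 = 17
Common difference d = 17.
First term a = -42.
Formula: S_i = -42 + 17*i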